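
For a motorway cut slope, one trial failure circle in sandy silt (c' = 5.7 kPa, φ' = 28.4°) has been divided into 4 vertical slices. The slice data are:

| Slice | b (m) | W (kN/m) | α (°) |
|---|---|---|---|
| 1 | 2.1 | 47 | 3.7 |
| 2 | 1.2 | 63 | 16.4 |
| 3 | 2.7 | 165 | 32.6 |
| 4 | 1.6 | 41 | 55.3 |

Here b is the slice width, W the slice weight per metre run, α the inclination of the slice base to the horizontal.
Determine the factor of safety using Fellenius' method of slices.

FS = 1.39

Ordinary method of slices: FS = Σ[c'·Δl_i + (W_i cosα_i)·tanφ'] / Σ W_i sinα_i, with Δl_i = b_i / cosα_i.
Slice 1: Δl = 2.1/cos3.7° = 2.104 m; N'_1 = 47·cos3.7° = 46.9; c'Δl = 12.00; W sinα = 3.0
Slice 2: Δl = 1.2/cos16.4° = 1.251 m; N'_2 = 63·cos16.4° = 60.4; c'Δl = 7.13; W sinα = 17.8
Slice 3: Δl = 2.7/cos32.6° = 3.205 m; N'_3 = 165·cos32.6° = 139.0; c'Δl = 18.27; W sinα = 88.9
Slice 4: Δl = 1.6/cos55.3° = 2.811 m; N'_4 = 41·cos55.3° = 23.3; c'Δl = 16.02; W sinα = 33.7
Σc'Δl = 53.4 kN/m; ΣN' = 269.7 kN/m; ΣW sinα = 143.4 kN/m
Resisting = 53.4 + 269.7·tan28.4° = 53.4 + 145.8 = 199.2 kN/m
FS = 199.2 / 143.4 = 1.389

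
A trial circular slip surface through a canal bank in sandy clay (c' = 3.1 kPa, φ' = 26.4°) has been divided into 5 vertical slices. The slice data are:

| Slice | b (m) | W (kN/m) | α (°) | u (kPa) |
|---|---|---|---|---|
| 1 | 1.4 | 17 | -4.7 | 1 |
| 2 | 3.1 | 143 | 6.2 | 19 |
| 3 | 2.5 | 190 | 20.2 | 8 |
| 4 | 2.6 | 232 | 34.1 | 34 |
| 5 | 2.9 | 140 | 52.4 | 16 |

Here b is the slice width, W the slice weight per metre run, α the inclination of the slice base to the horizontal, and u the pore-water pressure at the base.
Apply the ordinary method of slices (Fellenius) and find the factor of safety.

Ordinary method of slices: FS = Σ[c'·Δl_i + (W_i cosα_i − u_i·Δl_i)·tanφ'] / Σ W_i sinα_i, with Δl_i = b_i / cosα_i.
Slice 1: Δl = 1.4/cos(-4.7°) = 1.405 m; N'_1 = 17·cos(-4.7°) − 1·1.405 = 15.5; c'Δl = 4.35; W sinα = -1.4
Slice 2: Δl = 3.1/cos6.2° = 3.118 m; N'_2 = 143·cos6.2° − 19·3.118 = 82.9; c'Δl = 9.67; W sinα = 15.4
Slice 3: Δl = 2.5/cos20.2° = 2.664 m; N'_3 = 190·cos20.2° − 8·2.664 = 157.0; c'Δl = 8.26; W sinα = 65.6
Slice 4: Δl = 2.6/cos34.1° = 3.140 m; N'_4 = 232·cos34.1° − 34·3.140 = 85.4; c'Δl = 9.73; W sinα = 130.1
Slice 5: Δl = 2.9/cos52.4° = 4.753 m; N'_5 = 140·cos52.4° − 16·4.753 = 9.4; c'Δl = 14.73; W sinα = 110.9
Σc'Δl = 46.7 kN/m; ΣN' = 350.2 kN/m; ΣW sinα = 320.6 kN/m
Resisting = 46.7 + 350.2·tan26.4° = 46.7 + 173.8 = 220.6 kN/m
FS = 220.6 / 320.6 = 0.688

FS = 0.69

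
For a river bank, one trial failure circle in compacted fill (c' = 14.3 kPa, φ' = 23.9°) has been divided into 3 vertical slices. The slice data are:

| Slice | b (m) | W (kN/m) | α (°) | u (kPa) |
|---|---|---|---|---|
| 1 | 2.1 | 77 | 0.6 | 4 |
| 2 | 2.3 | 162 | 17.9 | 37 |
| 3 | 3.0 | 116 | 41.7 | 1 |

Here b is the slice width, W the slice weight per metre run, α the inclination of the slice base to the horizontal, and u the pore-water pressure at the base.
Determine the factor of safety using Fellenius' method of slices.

Ordinary method of slices: FS = Σ[c'·Δl_i + (W_i cosα_i − u_i·Δl_i)·tanφ'] / Σ W_i sinα_i, with Δl_i = b_i / cosα_i.
Slice 1: Δl = 2.1/cos0.6° = 2.100 m; N'_1 = 77·cos0.6° − 4·2.100 = 68.6; c'Δl = 30.03; W sinα = 0.8
Slice 2: Δl = 2.3/cos17.9° = 2.417 m; N'_2 = 162·cos17.9° − 37·2.417 = 64.7; c'Δl = 34.56; W sinα = 49.8
Slice 3: Δl = 3.0/cos41.7° = 4.018 m; N'_3 = 116·cos41.7° − 1·4.018 = 82.6; c'Δl = 57.46; W sinα = 77.2
Σc'Δl = 122.1 kN/m; ΣN' = 215.9 kN/m; ΣW sinα = 127.8 kN/m
Resisting = 122.1 + 215.9·tan23.9° = 122.1 + 95.7 = 217.7 kN/m
FS = 217.7 / 127.8 = 1.704

FS = 1.70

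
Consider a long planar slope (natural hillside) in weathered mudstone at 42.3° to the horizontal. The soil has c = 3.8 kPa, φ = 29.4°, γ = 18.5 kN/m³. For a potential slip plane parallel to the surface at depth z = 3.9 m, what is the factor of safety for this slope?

FS = 0.73

For an infinite slope with a slip plane parallel to the surface (no pore pressure): FS = [c + γz cos²β tanφ] / [γz sinβ cosβ].
γz = 18.5·3.9 = 72.15 kN/m²
Numerator = 3.8 + 72.15·cos²42.3°·tan29.4° = 3.8 + 72.15·0.5471·0.5635 = 26.040 kPa
Denominator = 72.15·sin42.3°·cos42.3° = 72.15·0.6730·0.7396 = 35.915 kPa
FS = 26.040 / 35.915 = 0.725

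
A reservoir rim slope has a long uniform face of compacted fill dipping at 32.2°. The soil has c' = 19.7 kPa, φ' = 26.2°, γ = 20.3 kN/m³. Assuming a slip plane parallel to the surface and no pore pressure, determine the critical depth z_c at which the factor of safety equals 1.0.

z_c = 9.84 m

Setting FS = 1.00 in FS = [c' + γz cos²β tanφ'] / [γz sinβ cosβ] and solving for z:
z = c' / [γ cosβ (FS·sinβ − cosβ·tanφ')]
  = 19.7 / [20.3·cos32.2°·(1.00·sin32.2° − cos32.2°·tan26.2°)]
  = 19.7 / [20.3·0.8462·(1.00·0.5329 − 0.8462·0.4921)]
  = 19.7 / 2.0012 = 9.844 m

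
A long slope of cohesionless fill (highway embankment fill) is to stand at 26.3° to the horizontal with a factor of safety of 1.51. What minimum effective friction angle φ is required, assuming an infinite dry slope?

FS = tanφ/tanβ ⇒ tanφ = FS · tanβ = 1.51 · tan26.3° = 0.7463
φ = arctan(0.7463) = 36.73°

φ = 36.7°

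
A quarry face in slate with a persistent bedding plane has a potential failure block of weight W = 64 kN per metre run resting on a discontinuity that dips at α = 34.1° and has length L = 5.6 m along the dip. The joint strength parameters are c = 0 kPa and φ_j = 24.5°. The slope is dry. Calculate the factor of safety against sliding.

FS = 0.67

Resolving the block weight along and normal to the plane and applying the Mohr–Coulomb strength on the joint:
N' = W cosα = 64·cos34.1° = 53.0 kN/m
Driving force T = W sinα = 64·sin34.1° = 35.9 kN/m
Resisting force R = c·L + N'·tanφ_j = 0·5.6 + 53.0·tan24.5° = 0.0 + 24.2 = 24.2 kN/m
FS = R / T = 24.2 / 35.9 = 0.673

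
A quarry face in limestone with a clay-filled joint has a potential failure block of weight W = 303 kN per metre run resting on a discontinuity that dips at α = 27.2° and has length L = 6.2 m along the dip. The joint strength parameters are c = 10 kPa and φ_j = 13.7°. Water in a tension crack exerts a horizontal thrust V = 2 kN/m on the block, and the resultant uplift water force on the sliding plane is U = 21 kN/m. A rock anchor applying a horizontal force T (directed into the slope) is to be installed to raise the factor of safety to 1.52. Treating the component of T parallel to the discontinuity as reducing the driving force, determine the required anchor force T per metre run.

T = 62 kN/m

Resolving forces along and normal to the sliding plane, with the horizontal anchor force T adding T·sinα to the effective normal force and T·cosα acting up the plane against the driving force:
FS = [cL + (W cosα − U − V sinα + T sinα) tanφ_j] / [W sinα + V cosα − T cosα]
Without the anchor: N' = 247.6 kN/m, driving T_d = 140.3 kN/m, resisting R = 10·6.2 + 247.6·tan13.7° = 122.4 kN/m, FS = 0.87.
Setting FS = 1.52 and solving for T:
1.52·(140.3 − T cos27.2°) = 122.4 + T sin27.2°·tan13.7°
T·(sin27.2°·tan13.7° + 1.52·cos27.2°) = 1.52·140.3 − 122.4
T·(0.4571·0.2438 + 1.52·0.8894) = 213.2 − 122.4 = 90.9
T·1.4633 = 90.9
T = 62.1 kN/m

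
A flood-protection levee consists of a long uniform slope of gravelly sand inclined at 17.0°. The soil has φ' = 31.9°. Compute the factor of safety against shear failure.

For a dry cohesionless infinite slope the factor of safety is FS = tanφ' / tanβ.
FS = tan31.9° / tan17.0° = 0.6224 / 0.3057 = 2.036

FS = 2.04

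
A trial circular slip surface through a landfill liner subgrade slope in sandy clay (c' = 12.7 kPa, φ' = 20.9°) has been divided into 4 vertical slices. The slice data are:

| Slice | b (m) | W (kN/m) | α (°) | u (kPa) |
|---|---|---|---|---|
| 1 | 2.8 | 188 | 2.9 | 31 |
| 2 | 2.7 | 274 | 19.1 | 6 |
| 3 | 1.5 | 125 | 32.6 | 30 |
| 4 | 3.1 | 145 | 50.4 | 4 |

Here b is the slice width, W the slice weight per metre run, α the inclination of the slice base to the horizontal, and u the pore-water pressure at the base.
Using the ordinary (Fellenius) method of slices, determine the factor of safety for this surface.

Ordinary method of slices: FS = Σ[c'·Δl_i + (W_i cosα_i − u_i·Δl_i)·tanφ'] / Σ W_i sinα_i, with Δl_i = b_i / cosα_i.
Slice 1: Δl = 2.8/cos2.9° = 2.804 m; N'_1 = 188·cos2.9° − 31·2.804 = 100.8; c'Δl = 35.61; W sinα = 9.5
Slice 2: Δl = 2.7/cos19.1° = 2.857 m; N'_2 = 274·cos19.1° − 6·2.857 = 241.8; c'Δl = 36.29; W sinα = 89.7
Slice 3: Δl = 1.5/cos32.6° = 1.781 m; N'_3 = 125·cos32.6° − 30·1.781 = 51.9; c'Δl = 22.61; W sinα = 67.3
Slice 4: Δl = 3.1/cos50.4° = 4.863 m; N'_4 = 145·cos50.4° − 4·4.863 = 73.0; c'Δl = 61.76; W sinα = 111.7
Σc'Δl = 156.3 kN/m; ΣN' = 467.5 kN/m; ΣW sinα = 278.2 kN/m
Resisting = 156.3 + 467.5·tan20.9° = 156.3 + 178.5 = 334.8 kN/m
FS = 334.8 / 278.2 = 1.203

FS = 1.20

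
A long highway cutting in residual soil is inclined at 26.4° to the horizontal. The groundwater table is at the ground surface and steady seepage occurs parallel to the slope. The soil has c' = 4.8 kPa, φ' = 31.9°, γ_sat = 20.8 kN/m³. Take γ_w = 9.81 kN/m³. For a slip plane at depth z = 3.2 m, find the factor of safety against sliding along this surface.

With seepage parallel to the slope and the water table at the surface, the effective normal stress on the slip plane uses the buoyant unit weight γ' = γ_sat − γ_w while the driving shear stress uses γ_sat:
FS = [c' + γ' z cos²β tanφ'] / [γ_sat z sinβ cosβ]
γ' = 20.8 − 9.81 = 10.99 kN/m³
Numerator = 4.8 + 10.99·3.2·cos²26.4°·tan31.9° = 4.8 + 10.99·3.2·0.8023·0.6224 = 22.362 kPa
Denominator = 20.8·3.2·sin26.4°·cos26.4° = 20.8·3.2·0.4446·0.8957 = 26.509 kPa
FS = 22.362 / 26.509 = 0.844

FS = 0.84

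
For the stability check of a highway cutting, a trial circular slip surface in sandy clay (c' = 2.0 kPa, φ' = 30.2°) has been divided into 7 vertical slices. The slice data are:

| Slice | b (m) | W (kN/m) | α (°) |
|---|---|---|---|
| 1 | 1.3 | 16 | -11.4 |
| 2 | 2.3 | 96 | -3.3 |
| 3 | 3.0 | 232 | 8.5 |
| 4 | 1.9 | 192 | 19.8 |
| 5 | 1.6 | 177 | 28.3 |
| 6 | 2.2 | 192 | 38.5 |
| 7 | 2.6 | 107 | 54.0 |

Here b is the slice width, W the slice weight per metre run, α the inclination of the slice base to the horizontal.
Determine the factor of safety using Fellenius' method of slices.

FS = 1.45

Ordinary method of slices: FS = Σ[c'·Δl_i + (W_i cosα_i)·tanφ'] / Σ W_i sinα_i, with Δl_i = b_i / cosα_i.
Slice 1: Δl = 1.3/cos(-11.4°) = 1.326 m; N'_1 = 16·cos(-11.4°) = 15.7; c'Δl = 2.65; W sinα = -3.2
Slice 2: Δl = 2.3/cos(-3.3°) = 2.304 m; N'_2 = 96·cos(-3.3°) = 95.8; c'Δl = 4.61; W sinα = -5.5
Slice 3: Δl = 3.0/cos8.5° = 3.033 m; N'_3 = 232·cos8.5° = 229.5; c'Δl = 6.07; W sinα = 34.3
Slice 4: Δl = 1.9/cos19.8° = 2.019 m; N'_4 = 192·cos19.8° = 180.6; c'Δl = 4.04; W sinα = 65.0
Slice 5: Δl = 1.6/cos28.3° = 1.817 m; N'_5 = 177·cos28.3° = 155.8; c'Δl = 3.63; W sinα = 83.9
Slice 6: Δl = 2.2/cos38.5° = 2.811 m; N'_6 = 192·cos38.5° = 150.3; c'Δl = 5.62; W sinα = 119.5
Slice 7: Δl = 2.6/cos54.0° = 4.423 m; N'_7 = 107·cos54.0° = 62.9; c'Δl = 8.85; W sinα = 86.6
Σc'Δl = 35.5 kN/m; ΣN' = 890.6 kN/m; ΣW sinα = 380.6 kN/m
Resisting = 35.5 + 890.6·tan30.2° = 35.5 + 518.4 = 553.8 kN/m
FS = 553.8 / 380.6 = 1.455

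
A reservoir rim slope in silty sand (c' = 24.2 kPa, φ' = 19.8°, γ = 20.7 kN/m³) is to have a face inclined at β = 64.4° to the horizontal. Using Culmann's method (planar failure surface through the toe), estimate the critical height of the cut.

Culmann's analysis gives the critical failure plane at α_cr = (β + φ')/2 = (64.4 + 19.8)/2 = 42.1°, and the critical height
H_c = (4c'/γ) · sinβ cosφ' / [1 − cos(β − φ')]
    = (4·24.2/20.7) · sin64.4°·cos19.8° / [1 − cos(44.6°)]
    = 4.676 · 0.9018·0.9409 / [1 − 0.7120]
    = 4.676 · 0.8485 / 0.2880
    = 13.78 m

H_c = 13.78 m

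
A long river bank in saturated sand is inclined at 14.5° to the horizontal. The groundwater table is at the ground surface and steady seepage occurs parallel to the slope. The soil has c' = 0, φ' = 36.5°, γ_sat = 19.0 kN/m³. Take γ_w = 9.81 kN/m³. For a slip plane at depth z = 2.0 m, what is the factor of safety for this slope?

FS = 1.38

With seepage parallel to the slope and the water table at the surface, the effective normal stress on the slip plane uses the buoyant unit weight γ' = γ_sat − γ_w while the driving shear stress uses γ_sat:
FS = [c' + γ' z cos²β tanφ'] / [γ_sat z sinβ cosβ]
(For c' = 0 this reduces to FS = (γ'/γ_sat)·tanφ'/tanβ.)
γ' = 19.0 − 9.81 = 9.19 kN/m³
Numerator = 0.0 + 9.19·2.0·cos²14.5°·tan36.5° = 0.0 + 9.19·2.0·0.9373·0.7400 = 12.748 kPa
Denominator = 19.0·2.0·sin14.5°·cos14.5° = 19.0·2.0·0.2504·0.9681 = 9.211 kPa
FS = 12.748 / 9.211 = 1.384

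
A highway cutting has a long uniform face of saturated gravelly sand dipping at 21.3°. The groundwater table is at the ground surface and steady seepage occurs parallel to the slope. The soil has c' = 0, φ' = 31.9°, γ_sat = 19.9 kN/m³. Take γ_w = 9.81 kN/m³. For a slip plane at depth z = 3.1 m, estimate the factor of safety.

With seepage parallel to the slope and the water table at the surface, the effective normal stress on the slip plane uses the buoyant unit weight γ' = γ_sat − γ_w while the driving shear stress uses γ_sat:
FS = [c' + γ' z cos²β tanφ'] / [γ_sat z sinβ cosβ]
(For c' = 0 this reduces to FS = (γ'/γ_sat)·tanφ'/tanβ.)
γ' = 19.9 − 9.81 = 10.09 kN/m³
Numerator = 0.0 + 10.09·3.1·cos²21.3°·tan31.9° = 0.0 + 10.09·3.1·0.8680·0.6224 = 16.900 kPa
Denominator = 19.9·3.1·sin21.3°·cos21.3° = 19.9·3.1·0.3633·0.9317 = 20.878 kPa
FS = 16.900 / 20.878 = 0.809

FS = 0.81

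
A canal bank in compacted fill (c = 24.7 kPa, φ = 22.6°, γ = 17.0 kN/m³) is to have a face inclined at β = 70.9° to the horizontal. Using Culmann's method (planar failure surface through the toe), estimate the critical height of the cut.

H_c = 15.15 m

Culmann's analysis gives the critical failure plane at α_cr = (β + φ)/2 = (70.9 + 22.6)/2 = 46.8°, and the critical height
H_c = (4c/γ) · sinβ cosφ / [1 − cos(β − φ)]
    = (4·24.7/17.0) · sin70.9°·cos22.6° / [1 − cos(48.3°)]
    = 5.812 · 0.9449·0.9232 / [1 − 0.6652]
    = 5.812 · 0.8724 / 0.3348
    = 15.15 m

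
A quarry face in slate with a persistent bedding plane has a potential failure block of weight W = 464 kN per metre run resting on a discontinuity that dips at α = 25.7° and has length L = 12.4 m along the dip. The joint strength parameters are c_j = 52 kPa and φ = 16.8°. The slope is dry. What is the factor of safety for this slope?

Resolving the block weight along and normal to the plane and applying the Mohr–Coulomb strength on the joint:
N' = W cosα = 464·cos25.7° = 418.1 kN/m
Driving force T = W sinα = 464·sin25.7° = 201.2 kN/m
Resisting force R = c_j·L + N'·tanφ = 52·12.4 + 418.1·tan16.8° = 644.8 + 126.2 = 771.0 kN/m
FS = R / T = 771.0 / 201.2 = 3.832

FS = 3.83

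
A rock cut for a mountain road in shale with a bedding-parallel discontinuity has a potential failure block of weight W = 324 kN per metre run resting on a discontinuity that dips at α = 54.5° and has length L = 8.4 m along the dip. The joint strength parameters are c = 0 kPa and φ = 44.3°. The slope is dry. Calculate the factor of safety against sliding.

FS = 0.70

Resolving the block weight along and normal to the plane and applying the Mohr–Coulomb strength on the joint:
N' = W cosα = 324·cos54.5° = 188.1 kN/m
Driving force T = W sinα = 324·sin54.5° = 263.8 kN/m
Resisting force R = c·L + N'·tanφ = 0·8.4 + 188.1·tan44.3° = 0.0 + 183.6 = 183.6 kN/m
FS = R / T = 183.6 / 263.8 = 0.696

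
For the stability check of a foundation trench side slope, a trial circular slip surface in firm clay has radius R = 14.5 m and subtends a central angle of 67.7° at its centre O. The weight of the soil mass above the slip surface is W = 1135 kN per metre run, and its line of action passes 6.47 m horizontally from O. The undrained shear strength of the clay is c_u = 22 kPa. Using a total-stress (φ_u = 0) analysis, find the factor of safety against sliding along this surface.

Taking moments about the centre O, the resisting moment is provided by the undrained shear strength acting along the arc:
Arc length L_a = R·θ = 14.5·(67.7°·π/180) = 14.5·1.1816 = 17.13 m
M_R = c_u·L_a·R = 22·17.13·14.5 = 5465.4 kN·m/m
M_D = W·d = 1135·6.47 = 7343.4 kN·m/m
FS = M_R / M_D = 5465.4 / 7343.4 = 0.744

FS = 0.74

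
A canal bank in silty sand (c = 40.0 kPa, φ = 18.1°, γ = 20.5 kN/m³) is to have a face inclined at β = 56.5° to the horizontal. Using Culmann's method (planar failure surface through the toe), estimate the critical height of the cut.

H_c = 28.60 m

Culmann's analysis gives the critical failure plane at α_cr = (β + φ)/2 = (56.5 + 18.1)/2 = 37.3°, and the critical height
H_c = (4c/γ) · sinβ cosφ / [1 − cos(β − φ)]
    = (4·40.0/20.5) · sin56.5°·cos18.1° / [1 − cos(38.4°)]
    = 7.805 · 0.8339·0.9505 / [1 − 0.7837]
    = 7.805 · 0.7926 / 0.2163
    = 28.60 m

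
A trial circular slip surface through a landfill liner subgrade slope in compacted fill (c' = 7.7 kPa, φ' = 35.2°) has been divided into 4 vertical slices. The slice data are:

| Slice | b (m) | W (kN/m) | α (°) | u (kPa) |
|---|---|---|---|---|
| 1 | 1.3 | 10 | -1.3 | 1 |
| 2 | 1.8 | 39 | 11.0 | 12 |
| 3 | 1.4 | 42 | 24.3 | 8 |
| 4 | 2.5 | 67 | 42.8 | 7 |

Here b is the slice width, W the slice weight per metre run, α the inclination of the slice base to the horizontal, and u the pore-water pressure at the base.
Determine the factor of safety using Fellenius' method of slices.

FS = 1.66

Ordinary method of slices: FS = Σ[c'·Δl_i + (W_i cosα_i − u_i·Δl_i)·tanφ'] / Σ W_i sinα_i, with Δl_i = b_i / cosα_i.
Slice 1: Δl = 1.3/cos(-1.3°) = 1.300 m; N'_1 = 10·cos(-1.3°) − 1·1.300 = 8.7; c'Δl = 10.01; W sinα = -0.2
Slice 2: Δl = 1.8/cos11.0° = 1.834 m; N'_2 = 39·cos11.0° − 12·1.834 = 16.3; c'Δl = 14.12; W sinα = 7.4
Slice 3: Δl = 1.4/cos24.3° = 1.536 m; N'_3 = 42·cos24.3° − 8·1.536 = 26.0; c'Δl = 11.83; W sinα = 17.3
Slice 4: Δl = 2.5/cos42.8° = 3.407 m; N'_4 = 67·cos42.8° − 7·3.407 = 25.3; c'Δl = 26.24; W sinα = 45.5
Σc'Δl = 62.2 kN/m; ΣN' = 76.3 kN/m; ΣW sinα = 70.0 kN/m
Resisting = 62.2 + 76.3·tan35.2° = 62.2 + 53.8 = 116.0 kN/m
FS = 116.0 / 70.0 = 1.657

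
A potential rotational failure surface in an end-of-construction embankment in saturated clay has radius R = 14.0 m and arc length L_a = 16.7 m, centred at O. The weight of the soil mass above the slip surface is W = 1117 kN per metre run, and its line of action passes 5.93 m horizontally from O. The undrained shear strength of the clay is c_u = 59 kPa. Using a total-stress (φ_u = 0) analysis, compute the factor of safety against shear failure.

FS = 2.08

Taking moments about the centre O, the resisting moment is provided by the undrained shear strength acting along the arc:
M_R = c_u·L_a·R = 59·16.70·14.0 = 13794.2 kN·m/m
M_D = W·d = 1117·5.93 = 6623.8 kN·m/m
FS = M_R / M_D = 13794.2 / 6623.8 = 2.083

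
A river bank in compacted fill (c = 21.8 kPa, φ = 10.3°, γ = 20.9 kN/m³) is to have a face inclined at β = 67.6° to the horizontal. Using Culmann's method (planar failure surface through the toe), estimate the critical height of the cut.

H_c = 8.25 m

Culmann's analysis gives the critical failure plane at α_cr = (β + φ)/2 = (67.6 + 10.3)/2 = 38.9°, and the critical height
H_c = (4c/γ) · sinβ cosφ / [1 − cos(β − φ)]
    = (4·21.8/20.9) · sin67.6°·cos10.3° / [1 − cos(57.3°)]
    = 4.172 · 0.9245·0.9839 / [1 − 0.5402]
    = 4.172 · 0.9096 / 0.4598
    = 8.25 m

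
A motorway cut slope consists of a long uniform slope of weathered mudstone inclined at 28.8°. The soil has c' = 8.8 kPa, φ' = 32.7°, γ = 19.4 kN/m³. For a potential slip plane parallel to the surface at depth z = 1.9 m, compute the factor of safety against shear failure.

FS = 1.73

For an infinite slope with a slip plane parallel to the surface (no pore pressure): FS = [c' + γz cos²β tanφ'] / [γz sinβ cosβ].
γz = 19.4·1.9 = 36.86 kN/m²
Numerator = 8.8 + 36.86·cos²28.8°·tan32.7° = 8.8 + 36.86·0.7679·0.6420 = 26.972 kPa
Denominator = 36.86·sin28.8°·cos28.8° = 36.86·0.4818·0.8763 = 15.561 kPa
FS = 26.972 / 15.561 = 1.733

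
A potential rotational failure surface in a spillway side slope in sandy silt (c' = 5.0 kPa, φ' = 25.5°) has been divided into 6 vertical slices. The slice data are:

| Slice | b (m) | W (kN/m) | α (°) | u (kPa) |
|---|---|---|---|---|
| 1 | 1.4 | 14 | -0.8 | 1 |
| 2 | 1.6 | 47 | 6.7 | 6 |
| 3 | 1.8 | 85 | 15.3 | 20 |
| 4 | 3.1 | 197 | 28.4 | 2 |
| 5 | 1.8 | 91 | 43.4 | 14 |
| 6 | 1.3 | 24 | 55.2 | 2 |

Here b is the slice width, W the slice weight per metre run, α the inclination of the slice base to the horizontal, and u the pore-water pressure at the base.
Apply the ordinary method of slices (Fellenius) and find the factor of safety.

Ordinary method of slices: FS = Σ[c'·Δl_i + (W_i cosα_i − u_i·Δl_i)·tanφ'] / Σ W_i sinα_i, with Δl_i = b_i / cosα_i.
Slice 1: Δl = 1.4/cos(-0.8°) = 1.400 m; N'_1 = 14·cos(-0.8°) − 1·1.400 = 12.6; c'Δl = 7.00; W sinα = -0.2
Slice 2: Δl = 1.6/cos6.7° = 1.611 m; N'_2 = 47·cos6.7° − 6·1.611 = 37.0; c'Δl = 8.06; W sinα = 5.5
Slice 3: Δl = 1.8/cos15.3° = 1.866 m; N'_3 = 85·cos15.3° − 20·1.866 = 44.7; c'Δl = 9.33; W sinα = 22.4
Slice 4: Δl = 3.1/cos28.4° = 3.524 m; N'_4 = 197·cos28.4° − 2·3.524 = 166.2; c'Δl = 17.62; W sinα = 93.7
Slice 5: Δl = 1.8/cos43.4° = 2.477 m; N'_5 = 91·cos43.4° − 14·2.477 = 31.4; c'Δl = 12.39; W sinα = 62.5
Slice 6: Δl = 1.3/cos55.2° = 2.278 m; N'_6 = 24·cos55.2° − 2·2.278 = 9.1; c'Δl = 11.39; W sinα = 19.7
Σc'Δl = 65.8 kN/m; ΣN' = 301.1 kN/m; ΣW sinα = 203.6 kN/m
Resisting = 65.8 + 301.1·tan25.5° = 65.8 + 143.6 = 209.4 kN/m
FS = 209.4 / 203.6 = 1.028

FS = 1.03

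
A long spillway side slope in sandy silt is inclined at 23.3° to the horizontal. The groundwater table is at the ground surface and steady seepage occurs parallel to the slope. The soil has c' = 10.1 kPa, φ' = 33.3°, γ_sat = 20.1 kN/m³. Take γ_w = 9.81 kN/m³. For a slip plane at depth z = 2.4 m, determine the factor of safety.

FS = 1.36

With seepage parallel to the slope and the water table at the surface, the effective normal stress on the slip plane uses the buoyant unit weight γ' = γ_sat − γ_w while the driving shear stress uses γ_sat:
FS = [c' + γ' z cos²β tanφ'] / [γ_sat z sinβ cosβ]
γ' = 20.1 − 9.81 = 10.29 kN/m³
Numerator = 10.1 + 10.29·2.4·cos²23.3°·tan33.3° = 10.1 + 10.29·2.4·0.8435·0.6569 = 23.784 kPa
Denominator = 20.1·2.4·sin23.3°·cos23.3° = 20.1·2.4·0.3955·0.9184 = 17.525 kPa
FS = 23.784 / 17.525 = 1.357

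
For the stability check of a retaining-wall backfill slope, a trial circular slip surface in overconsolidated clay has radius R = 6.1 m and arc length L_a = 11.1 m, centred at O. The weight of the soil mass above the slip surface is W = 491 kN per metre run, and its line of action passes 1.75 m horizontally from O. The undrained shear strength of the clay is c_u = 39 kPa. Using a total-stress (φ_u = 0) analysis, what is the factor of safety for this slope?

Taking moments about the centre O, the resisting moment is provided by the undrained shear strength acting along the arc:
M_R = c_u·L_a·R = 39·11.10·6.1 = 2640.7 kN·m/m
M_D = W·d = 491·1.75 = 859.2 kN·m/m
FS = M_R / M_D = 2640.7 / 859.2 = 3.073

FS = 3.07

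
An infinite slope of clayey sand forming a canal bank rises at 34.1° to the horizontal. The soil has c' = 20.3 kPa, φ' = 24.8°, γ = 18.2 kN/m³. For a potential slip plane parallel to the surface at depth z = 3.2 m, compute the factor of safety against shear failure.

For an infinite slope with a slip plane parallel to the surface (no pore pressure): FS = [c' + γz cos²β tanφ'] / [γz sinβ cosβ].
γz = 18.2·3.2 = 58.24 kN/m²
Numerator = 20.3 + 58.24·cos²34.1°·tan24.8° = 20.3 + 58.24·0.6857·0.4621 = 38.752 kPa
Denominator = 58.24·sin34.1°·cos34.1° = 58.24·0.5606·0.8281 = 27.038 kPa
FS = 38.752 / 27.038 = 1.433

FS = 1.43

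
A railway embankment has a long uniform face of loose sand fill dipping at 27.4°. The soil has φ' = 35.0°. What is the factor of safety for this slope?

For a dry cohesionless infinite slope the factor of safety is FS = tanφ' / tanβ.
FS = tan35.0° / tan27.4° = 0.7002 / 0.5184 = 1.351

FS = 1.35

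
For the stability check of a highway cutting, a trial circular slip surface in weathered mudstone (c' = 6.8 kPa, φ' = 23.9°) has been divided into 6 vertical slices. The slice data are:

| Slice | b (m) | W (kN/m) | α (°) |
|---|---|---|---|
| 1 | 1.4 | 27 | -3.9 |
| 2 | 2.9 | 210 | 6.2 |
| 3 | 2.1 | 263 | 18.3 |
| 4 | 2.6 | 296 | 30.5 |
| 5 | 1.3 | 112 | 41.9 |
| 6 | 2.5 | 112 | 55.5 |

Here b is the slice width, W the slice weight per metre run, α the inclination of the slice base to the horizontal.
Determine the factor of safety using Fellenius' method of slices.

Ordinary method of slices: FS = Σ[c'·Δl_i + (W_i cosα_i)·tanφ'] / Σ W_i sinα_i, with Δl_i = b_i / cosα_i.
Slice 1: Δl = 1.4/cos(-3.9°) = 1.403 m; N'_1 = 27·cos(-3.9°) = 26.9; c'Δl = 9.54; W sinα = -1.8
Slice 2: Δl = 2.9/cos6.2° = 2.917 m; N'_2 = 210·cos6.2° = 208.8; c'Δl = 19.84; W sinα = 22.7
Slice 3: Δl = 2.1/cos18.3° = 2.212 m; N'_3 = 263·cos18.3° = 249.7; c'Δl = 15.04; W sinα = 82.6
Slice 4: Δl = 2.6/cos30.5° = 3.018 m; N'_4 = 296·cos30.5° = 255.0; c'Δl = 20.52; W sinα = 150.2
Slice 5: Δl = 1.3/cos41.9° = 1.747 m; N'_5 = 112·cos41.9° = 83.4; c'Δl = 11.88; W sinα = 74.8
Slice 6: Δl = 2.5/cos55.5° = 4.414 m; N'_6 = 112·cos55.5° = 63.4; c'Δl = 30.01; W sinα = 92.3
Σc'Δl = 106.8 kN/m; ΣN' = 887.3 kN/m; ΣW sinα = 420.8 kN/m
Resisting = 106.8 + 887.3·tan23.9° = 106.8 + 393.2 = 500.0 kN/m
FS = 500.0 / 420.8 = 1.188

FS = 1.19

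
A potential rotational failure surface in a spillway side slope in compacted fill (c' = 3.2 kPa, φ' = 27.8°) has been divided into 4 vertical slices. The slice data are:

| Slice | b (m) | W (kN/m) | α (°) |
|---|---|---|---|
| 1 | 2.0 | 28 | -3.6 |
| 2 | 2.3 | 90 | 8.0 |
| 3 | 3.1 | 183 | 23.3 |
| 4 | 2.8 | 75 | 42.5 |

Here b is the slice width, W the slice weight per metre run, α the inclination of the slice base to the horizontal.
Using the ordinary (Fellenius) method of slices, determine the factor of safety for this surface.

FS = 1.62

Ordinary method of slices: FS = Σ[c'·Δl_i + (W_i cosα_i)·tanφ'] / Σ W_i sinα_i, with Δl_i = b_i / cosα_i.
Slice 1: Δl = 2.0/cos(-3.6°) = 2.004 m; N'_1 = 28·cos(-3.6°) = 27.9; c'Δl = 6.41; W sinα = -1.8
Slice 2: Δl = 2.3/cos8.0° = 2.323 m; N'_2 = 90·cos8.0° = 89.1; c'Δl = 7.43; W sinα = 12.5
Slice 3: Δl = 3.1/cos23.3° = 3.375 m; N'_3 = 183·cos23.3° = 168.1; c'Δl = 10.80; W sinα = 72.4
Slice 4: Δl = 2.8/cos42.5° = 3.798 m; N'_4 = 75·cos42.5° = 55.3; c'Δl = 12.15; W sinα = 50.7
Σc'Δl = 36.8 kN/m; ΣN' = 340.4 kN/m; ΣW sinα = 133.8 kN/m
Resisting = 36.8 + 340.4·tan27.8° = 36.8 + 179.5 = 216.3 kN/m
FS = 216.3 / 133.8 = 1.616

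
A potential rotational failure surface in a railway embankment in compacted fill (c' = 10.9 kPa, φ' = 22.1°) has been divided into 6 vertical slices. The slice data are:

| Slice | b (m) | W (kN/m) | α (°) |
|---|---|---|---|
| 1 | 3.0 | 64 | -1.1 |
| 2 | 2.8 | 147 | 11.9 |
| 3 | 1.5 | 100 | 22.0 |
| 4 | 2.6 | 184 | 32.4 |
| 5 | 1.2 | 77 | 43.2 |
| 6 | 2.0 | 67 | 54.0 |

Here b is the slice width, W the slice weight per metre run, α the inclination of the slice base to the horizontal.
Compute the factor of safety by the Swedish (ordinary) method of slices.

Ordinary method of slices: FS = Σ[c'·Δl_i + (W_i cosα_i)·tanφ'] / Σ W_i sinα_i, with Δl_i = b_i / cosα_i.
Slice 1: Δl = 3.0/cos(-1.1°) = 3.001 m; N'_1 = 64·cos(-1.1°) = 64.0; c'Δl = 32.71; W sinα = -1.2
Slice 2: Δl = 2.8/cos11.9° = 2.861 m; N'_2 = 147·cos11.9° = 143.8; c'Δl = 31.19; W sinα = 30.3
Slice 3: Δl = 1.5/cos22.0° = 1.618 m; N'_3 = 100·cos22.0° = 92.7; c'Δl = 17.63; W sinα = 37.5
Slice 4: Δl = 2.6/cos32.4° = 3.079 m; N'_4 = 184·cos32.4° = 155.4; c'Δl = 33.57; W sinα = 98.6
Slice 5: Δl = 1.2/cos43.2° = 1.646 m; N'_5 = 77·cos43.2° = 56.1; c'Δl = 17.94; W sinα = 52.7
Slice 6: Δl = 2.0/cos54.0° = 3.403 m; N'_6 = 67·cos54.0° = 39.4; c'Δl = 37.09; W sinα = 54.2
Σc'Δl = 170.1 kN/m; ΣN' = 551.4 kN/m; ΣW sinα = 272.1 kN/m
Resisting = 170.1 + 551.4·tan22.1° = 170.1 + 223.9 = 394.0 kN/m
FS = 394.0 / 272.1 = 1.448

FS = 1.45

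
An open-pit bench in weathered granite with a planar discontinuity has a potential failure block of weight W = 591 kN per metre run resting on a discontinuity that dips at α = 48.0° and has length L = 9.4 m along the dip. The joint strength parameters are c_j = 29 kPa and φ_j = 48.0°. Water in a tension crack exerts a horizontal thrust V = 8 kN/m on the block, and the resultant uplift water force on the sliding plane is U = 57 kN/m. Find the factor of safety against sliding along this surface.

Resolving the block weight along and normal to the plane and applying the Mohr–Coulomb strength on the joint:
N' = W cosα − U − V sinα = 591·cos48.0° − 57 − 8·sin48.0° = 332.5 kN/m
Driving force T = W sinα + V cosα = 591·sin48.0° + 8·cos48.0° = 444.6 kN/m
Resisting force R = c_j·L + N'·tanφ_j = 29·9.4 + 332.5·tan48.0° = 272.6 + 369.3 = 641.9 kN/m
FS = R / T = 641.9 / 444.6 = 1.444

FS = 1.44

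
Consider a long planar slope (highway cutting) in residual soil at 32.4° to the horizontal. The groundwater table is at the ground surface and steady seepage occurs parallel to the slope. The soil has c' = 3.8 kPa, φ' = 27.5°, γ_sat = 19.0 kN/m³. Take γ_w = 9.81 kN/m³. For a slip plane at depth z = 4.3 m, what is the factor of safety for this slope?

FS = 0.50

With seepage parallel to the slope and the water table at the surface, the effective normal stress on the slip plane uses the buoyant unit weight γ' = γ_sat − γ_w while the driving shear stress uses γ_sat:
FS = [c' + γ' z cos²β tanφ'] / [γ_sat z sinβ cosβ]
γ' = 19.0 − 9.81 = 9.19 kN/m³
Numerator = 3.8 + 9.19·4.3·cos²32.4°·tan27.5° = 3.8 + 9.19·4.3·0.7129·0.5206 = 18.465 kPa
Denominator = 19.0·4.3·sin32.4°·cos32.4° = 19.0·4.3·0.5358·0.8443 = 36.962 kPa
FS = 18.465 / 36.962 = 0.500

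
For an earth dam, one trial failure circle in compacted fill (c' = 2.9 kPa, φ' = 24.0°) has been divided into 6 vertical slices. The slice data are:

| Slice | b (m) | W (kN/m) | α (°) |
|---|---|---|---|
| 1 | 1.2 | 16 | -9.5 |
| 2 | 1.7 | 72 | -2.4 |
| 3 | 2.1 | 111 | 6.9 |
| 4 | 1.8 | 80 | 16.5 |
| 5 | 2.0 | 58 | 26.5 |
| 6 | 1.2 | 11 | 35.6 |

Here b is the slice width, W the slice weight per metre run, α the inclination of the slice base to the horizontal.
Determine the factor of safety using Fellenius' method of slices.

Ordinary method of slices: FS = Σ[c'·Δl_i + (W_i cosα_i)·tanφ'] / Σ W_i sinα_i, with Δl_i = b_i / cosα_i.
Slice 1: Δl = 1.2/cos(-9.5°) = 1.217 m; N'_1 = 16·cos(-9.5°) = 15.8; c'Δl = 3.53; W sinα = -2.6
Slice 2: Δl = 1.7/cos(-2.4°) = 1.701 m; N'_2 = 72·cos(-2.4°) = 71.9; c'Δl = 4.93; W sinα = -3.0
Slice 3: Δl = 2.1/cos6.9° = 2.115 m; N'_3 = 111·cos6.9° = 110.2; c'Δl = 6.13; W sinα = 13.3
Slice 4: Δl = 1.8/cos16.5° = 1.877 m; N'_4 = 80·cos16.5° = 76.7; c'Δl = 5.44; W sinα = 22.7
Slice 5: Δl = 2.0/cos26.5° = 2.235 m; N'_5 = 58·cos26.5° = 51.9; c'Δl = 6.48; W sinα = 25.9
Slice 6: Δl = 1.2/cos35.6° = 1.476 m; N'_6 = 11·cos35.6° = 8.9; c'Δl = 4.28; W sinα = 6.4
Σc'Δl = 30.8 kN/m; ΣN' = 335.5 kN/m; ΣW sinα = 62.7 kN/m
Resisting = 30.8 + 335.5·tan24.0° = 30.8 + 149.4 = 180.2 kN/m
FS = 180.2 / 62.7 = 2.874

FS = 2.87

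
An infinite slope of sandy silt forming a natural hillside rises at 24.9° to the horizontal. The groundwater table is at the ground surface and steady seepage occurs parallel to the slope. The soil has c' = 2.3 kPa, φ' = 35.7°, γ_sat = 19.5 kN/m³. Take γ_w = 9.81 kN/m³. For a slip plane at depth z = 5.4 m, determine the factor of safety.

With seepage parallel to the slope and the water table at the surface, the effective normal stress on the slip plane uses the buoyant unit weight γ' = γ_sat − γ_w while the driving shear stress uses γ_sat:
FS = [c' + γ' z cos²β tanφ'] / [γ_sat z sinβ cosβ]
γ' = 19.5 − 9.81 = 9.69 kN/m³
Numerator = 2.3 + 9.69·5.4·cos²24.9°·tan35.7° = 2.3 + 9.69·5.4·0.8227·0.7186 = 33.235 kPa
Denominator = 19.5·5.4·sin24.9°·cos24.9° = 19.5·5.4·0.4210·0.9070 = 40.214 kPa
FS = 33.235 / 40.214 = 0.826

FS = 0.83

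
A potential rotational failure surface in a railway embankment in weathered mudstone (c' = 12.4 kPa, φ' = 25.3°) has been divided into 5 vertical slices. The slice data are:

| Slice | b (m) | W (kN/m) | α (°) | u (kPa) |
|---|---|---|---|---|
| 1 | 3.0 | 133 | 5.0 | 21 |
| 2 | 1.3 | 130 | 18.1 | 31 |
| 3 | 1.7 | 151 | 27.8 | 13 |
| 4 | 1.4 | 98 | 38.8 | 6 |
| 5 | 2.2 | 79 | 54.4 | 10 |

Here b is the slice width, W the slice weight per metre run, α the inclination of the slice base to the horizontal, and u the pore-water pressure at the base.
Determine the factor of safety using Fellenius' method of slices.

FS = 1.23

Ordinary method of slices: FS = Σ[c'·Δl_i + (W_i cosα_i − u_i·Δl_i)·tanφ'] / Σ W_i sinα_i, with Δl_i = b_i / cosα_i.
Slice 1: Δl = 3.0/cos5.0° = 3.011 m; N'_1 = 133·cos5.0° − 21·3.011 = 69.3; c'Δl = 37.34; W sinα = 11.6
Slice 2: Δl = 1.3/cos18.1° = 1.368 m; N'_2 = 130·cos18.1° − 31·1.368 = 81.2; c'Δl = 16.96; W sinα = 40.4
Slice 3: Δl = 1.7/cos27.8° = 1.922 m; N'_3 = 151·cos27.8° − 13·1.922 = 108.6; c'Δl = 23.83; W sinα = 70.4
Slice 4: Δl = 1.4/cos38.8° = 1.796 m; N'_4 = 98·cos38.8° − 6·1.796 = 65.6; c'Δl = 22.28; W sinα = 61.4
Slice 5: Δl = 2.2/cos54.4° = 3.779 m; N'_5 = 79·cos54.4° − 10·3.779 = 8.2; c'Δl = 46.86; W sinα = 64.2
Σc'Δl = 147.3 kN/m; ΣN' = 332.8 kN/m; ΣW sinα = 248.0 kN/m
Resisting = 147.3 + 332.8·tan25.3° = 147.3 + 157.3 = 304.6 kN/m
FS = 304.6 / 248.0 = 1.228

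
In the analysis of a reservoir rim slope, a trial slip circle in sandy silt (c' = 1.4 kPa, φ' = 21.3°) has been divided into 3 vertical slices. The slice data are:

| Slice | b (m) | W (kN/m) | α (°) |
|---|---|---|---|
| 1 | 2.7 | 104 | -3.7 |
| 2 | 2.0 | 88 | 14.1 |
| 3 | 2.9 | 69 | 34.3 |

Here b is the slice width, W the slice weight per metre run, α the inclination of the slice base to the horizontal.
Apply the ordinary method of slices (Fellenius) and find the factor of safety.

FS = 2.01

Ordinary method of slices: FS = Σ[c'·Δl_i + (W_i cosα_i)·tanφ'] / Σ W_i sinα_i, with Δl_i = b_i / cosα_i.
Slice 1: Δl = 2.7/cos(-3.7°) = 2.706 m; N'_1 = 104·cos(-3.7°) = 103.8; c'Δl = 3.79; W sinα = -6.7
Slice 2: Δl = 2.0/cos14.1° = 2.062 m; N'_2 = 88·cos14.1° = 85.3; c'Δl = 2.89; W sinα = 21.4
Slice 3: Δl = 2.9/cos34.3° = 3.510 m; N'_3 = 69·cos34.3° = 57.0; c'Δl = 4.91; W sinα = 38.9
Σc'Δl = 11.6 kN/m; ΣN' = 246.1 kN/m; ΣW sinα = 53.6 kN/m
Resisting = 11.6 + 246.1·tan21.3° = 11.6 + 96.0 = 107.6 kN/m
FS = 107.6 / 53.6 = 2.006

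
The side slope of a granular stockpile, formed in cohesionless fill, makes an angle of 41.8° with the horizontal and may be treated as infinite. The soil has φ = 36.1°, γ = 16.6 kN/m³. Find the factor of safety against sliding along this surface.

FS = 0.82

For a dry cohesionless infinite slope the factor of safety is FS = tanφ / tanβ.
FS = tan36.1° / tan41.8° = 0.7292 / 0.8941 = 0.816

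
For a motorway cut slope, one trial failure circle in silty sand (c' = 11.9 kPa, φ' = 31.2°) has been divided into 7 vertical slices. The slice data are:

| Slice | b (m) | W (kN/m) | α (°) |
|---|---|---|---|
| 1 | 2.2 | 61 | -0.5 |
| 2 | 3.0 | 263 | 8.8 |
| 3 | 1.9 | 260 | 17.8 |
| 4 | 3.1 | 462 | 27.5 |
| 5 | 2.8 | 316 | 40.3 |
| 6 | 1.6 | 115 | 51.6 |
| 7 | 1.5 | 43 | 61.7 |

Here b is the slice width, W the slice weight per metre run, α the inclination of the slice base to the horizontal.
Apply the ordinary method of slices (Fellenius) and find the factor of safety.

FS = 1.55

Ordinary method of slices: FS = Σ[c'·Δl_i + (W_i cosα_i)·tanφ'] / Σ W_i sinα_i, with Δl_i = b_i / cosα_i.
Slice 1: Δl = 2.2/cos(-0.5°) = 2.200 m; N'_1 = 61·cos(-0.5°) = 61.0; c'Δl = 26.18; W sinα = -0.5
Slice 2: Δl = 3.0/cos8.8° = 3.036 m; N'_2 = 263·cos8.8° = 259.9; c'Δl = 36.13; W sinα = 40.2
Slice 3: Δl = 1.9/cos17.8° = 1.996 m; N'_3 = 260·cos17.8° = 247.6; c'Δl = 23.75; W sinα = 79.5
Slice 4: Δl = 3.1/cos27.5° = 3.495 m; N'_4 = 462·cos27.5° = 409.8; c'Δl = 41.59; W sinα = 213.3
Slice 5: Δl = 2.8/cos40.3° = 3.671 m; N'_5 = 316·cos40.3° = 241.0; c'Δl = 43.69; W sinα = 204.4
Slice 6: Δl = 1.6/cos51.6° = 2.576 m; N'_6 = 115·cos51.6° = 71.4; c'Δl = 30.65; W sinα = 90.1
Slice 7: Δl = 1.5/cos61.7° = 3.164 m; N'_7 = 43·cos61.7° = 20.4; c'Δl = 37.65; W sinα = 37.9
Σc'Δl = 239.6 kN/m; ΣN' = 1311.1 kN/m; ΣW sinα = 664.9 kN/m
Resisting = 239.6 + 1311.1·tan31.2° = 239.6 + 794.0 = 1033.7 kN/m
FS = 1033.7 / 664.9 = 1.555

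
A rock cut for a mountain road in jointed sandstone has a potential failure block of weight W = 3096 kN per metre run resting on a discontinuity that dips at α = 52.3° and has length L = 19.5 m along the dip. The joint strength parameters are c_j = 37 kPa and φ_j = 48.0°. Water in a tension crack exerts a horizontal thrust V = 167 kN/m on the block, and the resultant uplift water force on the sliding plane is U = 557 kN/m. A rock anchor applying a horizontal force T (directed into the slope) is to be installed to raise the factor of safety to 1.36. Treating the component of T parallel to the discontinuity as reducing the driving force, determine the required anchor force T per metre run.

Resolving forces along and normal to the sliding plane, with the horizontal anchor force T adding T·sinα to the effective normal force and T·cosα acting up the plane against the driving force:
FS = [c_jL + (W cosα − U − V sinα + T sinα) tanφ_j] / [W sinα + V cosα − T cosα]
Without the anchor: N' = 1204.2 kN/m, driving T_d = 2551.8 kN/m, resisting R = 37·19.5 + 1204.2·tan48.0° = 2058.8 kN/m, FS = 0.81.
Setting FS = 1.36 and solving for T:
1.36·(2551.8 − T cos52.3°) = 2058.8 + T sin52.3°·tan48.0°
T·(sin52.3°·tan48.0° + 1.36·cos52.3°) = 1.36·2551.8 − 2058.8
T·(0.7912·1.1106 + 1.36·0.6115) = 3470.4 − 2058.8 = 1411.5
T·1.7104 = 1411.5
T = 825.3 kN/m

T = 825 kN/m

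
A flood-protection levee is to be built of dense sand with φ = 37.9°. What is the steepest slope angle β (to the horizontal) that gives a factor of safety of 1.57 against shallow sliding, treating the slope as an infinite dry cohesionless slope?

For an infinite dry cohesionless slope FS = tanφ/tanβ, so tanβ = tanφ / FS.
tanβ = tan37.9° / 1.57 = 0.7785 / 1.57 = 0.4958
β = arctan(0.4958) = 26.37°

β = 26.4°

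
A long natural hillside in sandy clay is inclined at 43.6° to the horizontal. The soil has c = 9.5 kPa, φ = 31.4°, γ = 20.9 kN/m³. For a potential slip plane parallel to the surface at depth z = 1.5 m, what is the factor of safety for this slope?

FS = 1.25

For an infinite slope with a slip plane parallel to the surface (no pore pressure): FS = [c + γz cos²β tanφ] / [γz sinβ cosβ].
γz = 20.9·1.5 = 31.35 kN/m²
Numerator = 9.5 + 31.35·cos²43.6°·tan31.4° = 9.5 + 31.35·0.5244·0.6104 = 19.535 kPa
Denominator = 31.35·sin43.6°·cos43.6° = 31.35·0.6896·0.7242 = 15.656 kPa
FS = 19.535 / 15.656 = 1.248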